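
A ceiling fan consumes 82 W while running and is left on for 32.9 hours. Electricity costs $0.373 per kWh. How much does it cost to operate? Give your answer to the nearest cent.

Energy = 82 W × 32.9 h = 2,698 Wh = 2.698 kWh
Cost = 2.698 kWh × $0.373/kWh = $1.01

$1.01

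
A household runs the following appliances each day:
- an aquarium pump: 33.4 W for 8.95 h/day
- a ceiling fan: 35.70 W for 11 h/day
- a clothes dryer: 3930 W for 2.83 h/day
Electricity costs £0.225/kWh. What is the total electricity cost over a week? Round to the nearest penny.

£18.61

aquarium pump: 33.4 W × 8.95 h × 7 d = 2,093 Wh = 2.093 kWh
ceiling fan: 35.70 W × 11 h × 7 d = 2,749 Wh = 2.749 kWh
clothes dryer: 3930 W × 2.83 h × 7 d = 77,853 Wh = 77.85 kWh
Total energy = 2.093 + 2.749 + 77.85 = 82.69 kWh
Cost = 82.69 kWh × £0.225 = £18.61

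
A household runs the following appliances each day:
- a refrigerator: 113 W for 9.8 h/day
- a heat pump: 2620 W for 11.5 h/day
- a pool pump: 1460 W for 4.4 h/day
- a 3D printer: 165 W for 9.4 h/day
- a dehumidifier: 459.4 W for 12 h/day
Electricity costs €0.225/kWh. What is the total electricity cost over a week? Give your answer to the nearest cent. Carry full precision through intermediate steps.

€70.44

refrigerator: 113 W × 9.8 h × 7 d = 7,752 Wh = 7.752 kWh
heat pump: 2620 W × 11.5 h × 7 d = 210,910 Wh = 210.9 kWh
pool pump: 1460 W × 4.4 h × 7 d = 44,968 Wh = 44.97 kWh
3D printer: 165 W × 9.4 h × 7 d = 10,857 Wh = 10.86 kWh
dehumidifier: 459.4 W × 12 h × 7 d = 38,590 Wh = 38.59 kWh
Total energy = 7.752 + 210.9 + 44.97 + 10.86 + 38.59 = 313.1 kWh
Cost = 313.1 kWh × €0.225 = €70.44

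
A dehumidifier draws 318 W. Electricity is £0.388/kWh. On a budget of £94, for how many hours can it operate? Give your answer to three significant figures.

Energy budget = £94 / £0.388 per kWh = 242.3 kWh = 242,268 Wh
Runtime = 242,268 Wh / 318 W = 761.8 h

762 h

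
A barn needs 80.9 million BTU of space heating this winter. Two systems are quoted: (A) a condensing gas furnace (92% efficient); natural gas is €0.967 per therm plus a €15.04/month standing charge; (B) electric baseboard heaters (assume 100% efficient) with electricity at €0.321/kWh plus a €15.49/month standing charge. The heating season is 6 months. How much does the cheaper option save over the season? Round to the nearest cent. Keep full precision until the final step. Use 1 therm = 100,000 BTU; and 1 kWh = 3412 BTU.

€6763.42

Heat load = 80.9 × 10⁶ BTU = 80,900,000 BTU
Gas: input = 80,900,000 / 0.92 = 87,934,783 BTU = 879.3 therm → 879.3 × €0.967 = €850.33; + 6 × €15.04 standing = €940.57
Electric: 80,900,000 BTU / 3412 = 23,710 kWh → × €0.321 = €7,611.05; + 6 × €15.49 standing = €7,703.99
Difference = |€940.57 − €7,703.99| = €6,763.42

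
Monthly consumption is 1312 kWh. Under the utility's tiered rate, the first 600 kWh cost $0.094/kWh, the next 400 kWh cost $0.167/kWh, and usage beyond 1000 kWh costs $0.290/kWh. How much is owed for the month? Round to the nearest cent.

$213.68

First 600 kWh × $0.094 = $56.40
Next 400 kWh × $0.167 = $66.80
Remaining 312 kWh × $0.290 = $90.48
Total = $213.68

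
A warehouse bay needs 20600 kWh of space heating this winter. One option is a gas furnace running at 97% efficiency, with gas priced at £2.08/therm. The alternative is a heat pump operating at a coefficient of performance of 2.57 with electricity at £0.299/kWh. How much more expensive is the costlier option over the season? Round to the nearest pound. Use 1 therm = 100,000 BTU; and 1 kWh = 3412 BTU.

Heat load = 20600 kWh × 3412 = 70,287,200 BTU
Gas: input = 70,287,200 / 0.97 = 72,461,031 BTU = 724.6 therm → 724.6 × £2.08 = £1,507.19
Heat pump: 70,287,200 BTU / 3412 = 20,600 kWh heat; / 2.57 = 8,016 kWh in → × £0.299 = £2,396.65
Difference = |£1,507.19 − £2,396.65| = £889.46 ≈ £889

£889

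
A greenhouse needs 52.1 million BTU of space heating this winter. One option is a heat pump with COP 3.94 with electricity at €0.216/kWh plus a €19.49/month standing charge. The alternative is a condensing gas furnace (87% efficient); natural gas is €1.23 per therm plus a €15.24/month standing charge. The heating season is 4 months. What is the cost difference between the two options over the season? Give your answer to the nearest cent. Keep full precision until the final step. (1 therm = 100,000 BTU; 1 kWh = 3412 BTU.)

€117.53

Heat load = 52.1 × 10⁶ BTU = 52,100,000 BTU
Gas: input = 52,100,000 / 0.87 = 59,885,057 BTU = 598.9 therm → 598.9 × €1.23 = €736.59; + 4 × €15.24 standing = €797.55
Heat pump: 52,100,000 BTU / 3412 = 15,270 kWh heat; / 3.94 = 3,876 kWh in → × €0.216 = €837.12; + 4 × €19.49 standing = €915.08
Difference = |€797.55 − €915.08| = €117.53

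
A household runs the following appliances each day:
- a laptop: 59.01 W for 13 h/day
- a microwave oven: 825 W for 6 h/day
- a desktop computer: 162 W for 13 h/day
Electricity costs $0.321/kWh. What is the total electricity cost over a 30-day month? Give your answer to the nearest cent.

$75.34

laptop: 59.01 W × 13 h × 30 d = 23,014 Wh = 23.01 kWh
microwave oven: 825 W × 6 h × 30 d = 148,500 Wh = 148.5 kWh
desktop computer: 162 W × 13 h × 30 d = 63,180 Wh = 63.18 kWh
Total energy = 23.01 + 148.5 + 63.18 = 234.7 kWh
Cost = 234.7 kWh × $0.321 = $75.34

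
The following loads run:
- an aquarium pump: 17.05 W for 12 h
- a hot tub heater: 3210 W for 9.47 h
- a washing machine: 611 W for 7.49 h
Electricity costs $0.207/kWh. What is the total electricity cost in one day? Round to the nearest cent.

$7.28

aquarium pump: 17.05 W × 12 h = 205 Wh = 0.2046 kWh
hot tub heater: 3210 W × 9.47 h = 30,399 Wh = 30.4 kWh
washing machine: 611 W × 7.49 h = 4,576 Wh = 4.576 kWh
Total energy = 0.2046 + 30.4 + 4.576 = 35.18 kWh
Cost = 35.18 kWh × $0.207 = $7.28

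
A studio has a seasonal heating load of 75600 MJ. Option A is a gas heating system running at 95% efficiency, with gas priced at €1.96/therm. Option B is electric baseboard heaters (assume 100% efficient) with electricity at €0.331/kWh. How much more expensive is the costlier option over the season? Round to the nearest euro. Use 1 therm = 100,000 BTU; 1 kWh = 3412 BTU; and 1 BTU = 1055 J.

Heat load = 75600 MJ = 75,600,000,000 J / 1055 = 71,658,768 BTU
Gas: input = 71,658,768 / 0.95 = 75,430,282 BTU = 754.3 therm → 754.3 × €1.96 = €1,478.43
Electric: 71,658,768 BTU / 3412 = 21,000 kWh → × €0.331 = €6,951.66
Difference = |€1,478.43 − €6,951.66| = €5,473.22 ≈ €5473

€5473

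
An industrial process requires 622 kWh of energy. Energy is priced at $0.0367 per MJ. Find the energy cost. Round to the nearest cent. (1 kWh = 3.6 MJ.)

622 kWh × (3.6 MJ/kWh) = 2,239 MJ
Cost = 2,239 MJ × $0.0367/MJ = $82.18

$82.18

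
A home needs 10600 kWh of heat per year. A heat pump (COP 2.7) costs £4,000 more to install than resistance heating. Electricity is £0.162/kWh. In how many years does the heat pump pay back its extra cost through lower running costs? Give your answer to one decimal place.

3.7 years

Resistance: 10600 kWh × £0.162 = £1,717.20/yr
Heat pump: 10600 / 2.7 = 3926 kWh in → × £0.162 = £636.00/yr
Annual savings = £1,081.20
Payback = £4,000 / £1,081.20 = 3.7 years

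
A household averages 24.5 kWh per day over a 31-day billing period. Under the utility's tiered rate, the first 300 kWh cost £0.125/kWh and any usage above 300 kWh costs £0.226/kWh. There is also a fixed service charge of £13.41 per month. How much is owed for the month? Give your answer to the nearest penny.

Usage = 24.5 kWh/day × 31 days = 759.5 kWh
First 300 kWh × £0.125 = £37.50
Remaining 459.5 kWh × £0.226 = £103.85
Energy charge = £141.35; + service £13.41 = £154.76

£154.76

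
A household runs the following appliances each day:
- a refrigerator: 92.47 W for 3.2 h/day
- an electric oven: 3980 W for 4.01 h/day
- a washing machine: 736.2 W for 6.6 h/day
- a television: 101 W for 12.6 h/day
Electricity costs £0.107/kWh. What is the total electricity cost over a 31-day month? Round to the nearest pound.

£74

refrigerator: 92.47 W × 3.2 h × 31 d = 9,173 Wh = 9.173 kWh
electric oven: 3980 W × 4.01 h × 31 d = 494,754 Wh = 494.8 kWh
washing machine: 736.2 W × 6.6 h × 31 d = 150,627 Wh = 150.6 kWh
television: 101 W × 12.6 h × 31 d = 39,451 Wh = 39.45 kWh
Total energy = 9.173 + 494.8 + 150.6 + 39.45 = 694 kWh
Cost = 694 kWh × £0.107 = £74.26 ≈ £74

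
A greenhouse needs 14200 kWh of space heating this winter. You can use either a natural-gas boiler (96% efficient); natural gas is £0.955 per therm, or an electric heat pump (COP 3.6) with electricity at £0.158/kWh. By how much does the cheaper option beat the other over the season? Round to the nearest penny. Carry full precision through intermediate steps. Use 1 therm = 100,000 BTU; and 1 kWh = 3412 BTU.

£141.24

Heat load = 14200 kWh × 3412 = 48,450,400 BTU
Gas: input = 48,450,400 / 0.960 = 50,469,167 BTU = 504.7 therm → 504.7 × £0.955 = £481.98
Heat pump: 48,450,400 BTU / 3412 = 14,200 kWh heat; / 3.6 = 3,944 kWh in → × £0.158 = £623.22
Difference = |£481.98 − £623.22| = £141.24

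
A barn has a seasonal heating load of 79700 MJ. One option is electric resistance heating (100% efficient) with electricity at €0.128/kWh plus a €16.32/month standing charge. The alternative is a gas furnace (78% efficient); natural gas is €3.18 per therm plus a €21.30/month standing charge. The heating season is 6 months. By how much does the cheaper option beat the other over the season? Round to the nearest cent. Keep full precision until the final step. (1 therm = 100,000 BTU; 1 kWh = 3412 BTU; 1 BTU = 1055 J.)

€275.75

Heat load = 79700 MJ = 79,700,000,000 J / 1055 = 75,545,024 BTU
Gas: input = 75,545,024 / 0.78 = 96,852,594 BTU = 968.5 therm → 968.5 × €3.18 = €3,079.91; + 6 × €21.30 standing = €3,207.71
Electric: 75,545,024 BTU / 3412 = 22,140 kWh → × €0.128 = €2,834.05; + 6 × €16.32 standing = €2,931.97
Difference = |€3,207.71 − €2,931.97| = €275.75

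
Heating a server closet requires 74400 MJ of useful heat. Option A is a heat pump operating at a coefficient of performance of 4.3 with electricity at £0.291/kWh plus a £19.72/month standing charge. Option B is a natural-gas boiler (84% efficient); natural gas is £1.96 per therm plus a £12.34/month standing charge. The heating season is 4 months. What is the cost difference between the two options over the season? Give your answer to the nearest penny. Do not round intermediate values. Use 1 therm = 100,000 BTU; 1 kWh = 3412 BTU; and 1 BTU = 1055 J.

Heat load = 74400 MJ = 74,400,000,000 J / 1055 = 70,521,327 BTU
Gas: input = 70,521,327 / 0.84 = 83,953,961 BTU = 839.5 therm → 839.5 × £1.96 = £1,645.50; + 4 × £12.34 standing = £1,694.86
Heat pump: 70,521,327 BTU / 3412 = 20,670 kWh heat; / 4.3 = 4,807 kWh in → × £0.291 = £1,398.74; + 4 × £19.72 standing = £1,477.62
Difference = |£1,694.86 − £1,477.62| = £217.24

£217.24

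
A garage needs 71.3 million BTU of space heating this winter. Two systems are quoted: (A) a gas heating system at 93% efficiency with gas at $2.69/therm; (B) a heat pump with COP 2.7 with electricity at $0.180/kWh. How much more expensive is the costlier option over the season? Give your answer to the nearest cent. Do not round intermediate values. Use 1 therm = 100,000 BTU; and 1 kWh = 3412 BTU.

Heat load = 71.3 × 10⁶ BTU = 71,300,000 BTU
Gas: input = 71,300,000 / 0.93 = 76,666,667 BTU = 766.7 therm → 766.7 × $2.69 = $2,062.33
Heat pump: 71,300,000 BTU / 3412 = 20,900 kWh heat; / 2.7 = 7,740 kWh in → × $0.180 = $1,393.12
Difference = |$2,062.33 − $1,393.12| = $669.21

$669.21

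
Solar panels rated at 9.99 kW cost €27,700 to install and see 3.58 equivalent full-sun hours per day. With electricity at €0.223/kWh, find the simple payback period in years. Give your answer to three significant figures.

Daily generation = 9.99 kW × 3.58 h = 35.76 kWh
Annual generation = 35.76 × 365 = 13054 kWh
Annual savings = 13054 × €0.223 = €2,911.03
Payback = €27,700 / €2,911.03 = 9.52 years

9.52 years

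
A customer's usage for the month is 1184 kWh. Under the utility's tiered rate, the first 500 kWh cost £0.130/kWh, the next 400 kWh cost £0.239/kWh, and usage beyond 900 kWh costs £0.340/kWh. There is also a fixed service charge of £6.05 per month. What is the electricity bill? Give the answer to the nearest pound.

£263

First 500 kWh × £0.130 = £65.00
Next 400 kWh × £0.239 = £95.60
Remaining 284 kWh × £0.340 = £96.56
Energy charge = £257.16; + service £6.05 = £263.21 ≈ £263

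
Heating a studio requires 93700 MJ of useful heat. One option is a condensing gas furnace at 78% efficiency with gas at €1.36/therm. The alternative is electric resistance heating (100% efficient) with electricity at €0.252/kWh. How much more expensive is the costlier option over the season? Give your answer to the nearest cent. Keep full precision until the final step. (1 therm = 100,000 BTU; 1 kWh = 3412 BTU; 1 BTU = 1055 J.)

€5011.05

Heat load = 93700 MJ = 93,700,000,000 J / 1055 = 88,815,166 BTU
Gas: input = 88,815,166 / 0.780 = 113,865,597 BTU = 1,139 therm → 1,139 × €1.36 = €1,548.57
Electric: 88,815,166 BTU / 3412 = 26,030 kWh → × €0.252 = €6,559.62
Difference = |€1,548.57 − €6,559.62| = €5,011.05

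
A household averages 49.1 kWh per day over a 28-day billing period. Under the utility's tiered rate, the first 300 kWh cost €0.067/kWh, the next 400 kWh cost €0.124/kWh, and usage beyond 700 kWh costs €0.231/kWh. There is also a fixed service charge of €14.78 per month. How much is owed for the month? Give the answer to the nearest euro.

Usage = 49.1 kWh/day × 28 days = 1374.8 kWh
First 300 kWh × €0.067 = €20.10
Next 400 kWh × €0.124 = €49.60
Remaining 674.8 kWh × €0.231 = €155.88
Energy charge = €225.58; + service €14.78 = €240.36 ≈ €240

€240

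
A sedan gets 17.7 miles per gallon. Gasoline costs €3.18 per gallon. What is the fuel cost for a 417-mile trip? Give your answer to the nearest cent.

€74.92

Fuel = 417 mi / 17.7 mpg = 23.56 gal
Cost = 23.56 gal × €3.18/gal = €74.92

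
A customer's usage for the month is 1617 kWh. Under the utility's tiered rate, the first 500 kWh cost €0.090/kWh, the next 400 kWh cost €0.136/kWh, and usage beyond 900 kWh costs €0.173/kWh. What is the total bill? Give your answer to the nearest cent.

First 500 kWh × €0.090 = €45.00
Next 400 kWh × €0.136 = €54.40
Remaining 717 kWh × €0.173 = €124.04
Total = €223.44

€223.44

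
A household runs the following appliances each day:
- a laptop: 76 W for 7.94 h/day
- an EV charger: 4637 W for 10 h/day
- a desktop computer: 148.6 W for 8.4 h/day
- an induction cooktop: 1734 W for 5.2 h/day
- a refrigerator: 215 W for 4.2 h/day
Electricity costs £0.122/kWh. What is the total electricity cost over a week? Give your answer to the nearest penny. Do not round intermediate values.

£49.65

laptop: 76 W × 7.94 h × 7 d = 4,224 Wh = 4.224 kWh
EV charger: 4637 W × 10 h × 7 d = 324,590 Wh = 324.6 kWh
desktop computer: 148.6 W × 8.4 h × 7 d = 8,738 Wh = 8.738 kWh
induction cooktop: 1734 W × 5.2 h × 7 d = 63,118 Wh = 63.12 kWh
refrigerator: 215 W × 4.2 h × 7 d = 6,321 Wh = 6.321 kWh
Total energy = 4.224 + 324.6 + 8.738 + 63.12 + 6.321 = 407 kWh
Cost = 407 kWh × £0.122 = £49.65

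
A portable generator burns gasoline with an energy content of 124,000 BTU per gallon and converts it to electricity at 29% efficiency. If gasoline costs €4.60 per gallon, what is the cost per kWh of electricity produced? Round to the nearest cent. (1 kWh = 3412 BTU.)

Electrical output per gallon = 124,000 BTU × 0.29 / 3412 BTU/kWh = 10.54 kWh
Cost per kWh = €4.60 / 10.54 kWh = €0.436

€0.44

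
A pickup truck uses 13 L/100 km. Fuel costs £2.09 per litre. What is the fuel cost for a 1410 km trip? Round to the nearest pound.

£383

Fuel = 13 L/100 km × 1410 km / 100 = 183.3 L
Cost = 183.3 L × £2.09/L = £383.10 ≈ £383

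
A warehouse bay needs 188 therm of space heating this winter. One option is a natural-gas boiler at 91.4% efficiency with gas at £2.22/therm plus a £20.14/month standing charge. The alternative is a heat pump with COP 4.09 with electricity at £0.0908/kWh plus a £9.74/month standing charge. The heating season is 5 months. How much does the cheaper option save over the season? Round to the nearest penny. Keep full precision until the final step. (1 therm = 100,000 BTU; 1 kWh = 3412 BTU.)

£386.31

Heat load = 188 therm × 100,000 = 18,800,000 BTU
Gas: input = 18,800,000 / 0.914 = 20,568,928 BTU = 205.7 therm → 205.7 × £2.22 = £456.63; + 5 × £20.14 standing = £557.33
Heat pump: 18,800,000 BTU / 3412 = 5,510 kWh heat; / 4.09 = 1,347 kWh in → × £0.0908 = £122.32; + 5 × £9.74 standing = £171.02
Difference = |£557.33 − £171.02| = £386.31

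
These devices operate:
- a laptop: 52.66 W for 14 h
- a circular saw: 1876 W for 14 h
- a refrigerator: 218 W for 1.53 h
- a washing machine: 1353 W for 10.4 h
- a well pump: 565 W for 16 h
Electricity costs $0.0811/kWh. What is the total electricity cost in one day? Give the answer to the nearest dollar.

laptop: 52.66 W × 14 h = 737 Wh = 0.7372 kWh
circular saw: 1876 W × 14 h = 26,264 Wh = 26.26 kWh
refrigerator: 218 W × 1.53 h = 334 Wh = 0.3335 kWh
washing machine: 1353 W × 10.4 h = 14,071 Wh = 14.07 kWh
well pump: 565 W × 16 h = 9,040 Wh = 9.04 kWh
Total energy = 0.7372 + 26.26 + 0.3335 + 14.07 + 9.04 = 50.45 kWh
Cost = 50.45 kWh × $0.0811 = $4.09 ≈ $4

$4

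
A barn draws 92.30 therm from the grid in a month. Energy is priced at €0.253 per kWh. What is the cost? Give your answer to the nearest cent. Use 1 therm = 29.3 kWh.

92.30 therm × (29.3 kWh/therm) = 2,704 kWh
Cost = 2,704 kWh × €0.253/kWh = €684.21

€684.21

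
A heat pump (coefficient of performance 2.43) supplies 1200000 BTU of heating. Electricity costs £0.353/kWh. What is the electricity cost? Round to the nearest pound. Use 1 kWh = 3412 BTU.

Heat delivered = 1,200,000 BTU / 3412 = 351.7 kWh
Electrical input = 351.7 kWh / 2.43 = 144.7 kWh
Cost = 144.7 × £0.353/kWh = £51.09 ≈ £51

£51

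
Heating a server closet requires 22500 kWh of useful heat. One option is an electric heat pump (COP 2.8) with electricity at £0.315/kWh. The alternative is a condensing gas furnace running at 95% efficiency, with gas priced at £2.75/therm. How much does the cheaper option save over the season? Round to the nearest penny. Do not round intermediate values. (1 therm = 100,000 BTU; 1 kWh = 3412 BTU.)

Heat load = 22500 kWh × 3412 = 76,770,000 BTU
Gas: input = 76,770,000 / 0.95 = 80,810,526 BTU = 808.1 therm → 808.1 × £2.75 = £2,222.29
Heat pump: 76,770,000 BTU / 3412 = 22,500 kWh heat; / 2.8 = 8,036 kWh in → × £0.315 = £2,531.25
Difference = |£2,222.29 − £2,531.25| = £308.96

£308.96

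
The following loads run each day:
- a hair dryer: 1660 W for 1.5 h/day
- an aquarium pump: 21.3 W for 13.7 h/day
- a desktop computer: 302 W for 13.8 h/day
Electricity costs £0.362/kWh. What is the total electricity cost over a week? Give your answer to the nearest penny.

hair dryer: 1660 W × 1.5 h × 7 d = 17,430 Wh = 17.43 kWh
aquarium pump: 21.3 W × 13.7 h × 7 d = 2,043 Wh = 2.043 kWh
desktop computer: 302 W × 13.8 h × 7 d = 29,173 Wh = 29.17 kWh
Total energy = 17.43 + 2.043 + 29.17 = 48.65 kWh
Cost = 48.65 kWh × £0.362 = £17.61

£17.61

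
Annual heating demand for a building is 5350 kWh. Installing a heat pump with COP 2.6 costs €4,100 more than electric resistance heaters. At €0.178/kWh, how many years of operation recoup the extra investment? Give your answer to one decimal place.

Resistance: 5350 kWh × €0.178 = €952.30/yr
Heat pump: 5350 / 2.6 = 2058 kWh in → × €0.178 = €366.27/yr
Annual savings = €586.03
Payback = €4,100 / €586.03 = 7 years

7.0 years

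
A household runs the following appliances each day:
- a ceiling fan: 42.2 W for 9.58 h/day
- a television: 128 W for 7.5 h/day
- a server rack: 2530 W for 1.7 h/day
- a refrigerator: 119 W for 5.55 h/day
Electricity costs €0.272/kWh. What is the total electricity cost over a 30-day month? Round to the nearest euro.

ceiling fan: 42.2 W × 9.58 h × 30 d = 12,128 Wh = 12.13 kWh
television: 128 W × 7.5 h × 30 d = 28,800 Wh = 28.8 kWh
server rack: 2530 W × 1.7 h × 30 d = 129,030 Wh = 129 kWh
refrigerator: 119 W × 5.55 h × 30 d = 19,813 Wh = 19.81 kWh
Total energy = 12.13 + 28.8 + 129 + 19.81 = 189.8 kWh
Cost = 189.8 kWh × €0.272 = €51.62 ≈ €52

€52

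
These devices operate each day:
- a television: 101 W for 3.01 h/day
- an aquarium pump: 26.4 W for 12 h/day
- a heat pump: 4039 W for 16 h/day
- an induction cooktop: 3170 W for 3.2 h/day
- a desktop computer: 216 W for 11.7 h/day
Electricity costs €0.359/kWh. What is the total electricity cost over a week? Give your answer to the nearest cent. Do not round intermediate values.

€195.80

television: 101 W × 3.01 h × 7 d = 2,128 Wh = 2.128 kWh
aquarium pump: 26.4 W × 12 h × 7 d = 2,218 Wh = 2.218 kWh
heat pump: 4039 W × 16 h × 7 d = 452,368 Wh = 452.4 kWh
induction cooktop: 3170 W × 3.2 h × 7 d = 71,008 Wh = 71.01 kWh
desktop computer: 216 W × 11.7 h × 7 d = 17,690 Wh = 17.69 kWh
Total energy = 2.128 + 2.218 + 452.4 + 71.01 + 17.69 = 545.4 kWh
Cost = 545.4 kWh × €0.359 = €195.80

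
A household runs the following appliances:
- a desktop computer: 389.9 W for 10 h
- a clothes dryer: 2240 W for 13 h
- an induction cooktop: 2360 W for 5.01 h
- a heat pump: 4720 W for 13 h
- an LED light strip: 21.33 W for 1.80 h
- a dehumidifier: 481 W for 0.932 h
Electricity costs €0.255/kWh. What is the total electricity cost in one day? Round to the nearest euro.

€27

desktop computer: 389.9 W × 10 h = 3,899 Wh = 3.899 kWh
clothes dryer: 2240 W × 13 h = 29,120 Wh = 29.12 kWh
induction cooktop: 2360 W × 5.01 h = 11,824 Wh = 11.82 kWh
heat pump: 4720 W × 13 h = 61,360 Wh = 61.36 kWh
LED light strip: 21.33 W × 1.80 h = 38 Wh = 0.03839 kWh
dehumidifier: 481 W × 0.932 h = 448 Wh = 0.4483 kWh
Total energy = 3.899 + 29.12 + 11.82 + 61.36 + 0.03839 + 0.4483 = 106.7 kWh
Cost = 106.7 kWh × €0.255 = €27.21 ≈ €27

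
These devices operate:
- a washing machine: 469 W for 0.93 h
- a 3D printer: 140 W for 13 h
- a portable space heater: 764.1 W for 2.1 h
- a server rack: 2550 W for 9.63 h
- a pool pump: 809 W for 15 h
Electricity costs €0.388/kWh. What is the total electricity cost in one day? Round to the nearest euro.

€16

washing machine: 469 W × 0.93 h = 436 Wh = 0.4362 kWh
3D printer: 140 W × 13 h = 1,820 Wh = 1.82 kWh
portable space heater: 764.1 W × 2.1 h = 1,605 Wh = 1.605 kWh
server rack: 2550 W × 9.63 h = 24,557 Wh = 24.56 kWh
pool pump: 809 W × 15 h = 12,135 Wh = 12.13 kWh
Total energy = 0.4362 + 1.82 + 1.605 + 24.56 + 12.13 = 40.55 kWh
Cost = 40.55 kWh × €0.388 = €15.73 ≈ €16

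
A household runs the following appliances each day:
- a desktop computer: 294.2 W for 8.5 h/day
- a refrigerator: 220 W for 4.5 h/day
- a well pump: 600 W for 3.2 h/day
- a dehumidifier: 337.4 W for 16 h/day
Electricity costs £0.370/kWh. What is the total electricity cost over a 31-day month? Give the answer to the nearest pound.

desktop computer: 294.2 W × 8.5 h × 31 d = 77,522 Wh = 77.52 kWh
refrigerator: 220 W × 4.5 h × 31 d = 30,690 Wh = 30.69 kWh
well pump: 600 W × 3.2 h × 31 d = 59,520 Wh = 59.52 kWh
dehumidifier: 337.4 W × 16 h × 31 d = 167,350 Wh = 167.4 kWh
Total energy = 77.52 + 30.69 + 59.52 + 167.4 = 335.1 kWh
Cost = 335.1 kWh × £0.370 = £123.98 ≈ £124

£124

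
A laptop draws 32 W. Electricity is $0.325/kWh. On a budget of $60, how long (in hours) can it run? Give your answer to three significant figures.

5770 h

Energy budget = $60 / $0.325 per kWh = 184.6 kWh = 184,615 Wh
Runtime = 184,615 Wh / 32 W = 5,769 h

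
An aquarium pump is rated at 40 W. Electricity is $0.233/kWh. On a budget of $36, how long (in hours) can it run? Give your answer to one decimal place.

Energy budget = $36 / $0.233 per kWh = 154.5 kWh = 154,506 Wh
Runtime = 154,506 Wh / 40 W = 3,863 h

3862.7 h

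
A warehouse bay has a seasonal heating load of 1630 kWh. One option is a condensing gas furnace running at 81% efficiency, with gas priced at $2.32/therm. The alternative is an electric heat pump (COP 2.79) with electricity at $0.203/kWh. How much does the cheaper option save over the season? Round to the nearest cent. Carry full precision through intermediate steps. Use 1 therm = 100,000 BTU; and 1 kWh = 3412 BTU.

Heat load = 1630 kWh × 3412 = 5,561,560 BTU
Gas: input = 5,561,560 / 0.81 = 6,866,123 BTU = 68.66 therm → 68.66 × $2.32 = $159.29
Heat pump: 5,561,560 BTU / 3412 = 1,630 kWh heat; / 2.79 = 584.2 kWh in → × $0.203 = $118.60
Difference = |$159.29 − $118.60| = $40.70

$40.70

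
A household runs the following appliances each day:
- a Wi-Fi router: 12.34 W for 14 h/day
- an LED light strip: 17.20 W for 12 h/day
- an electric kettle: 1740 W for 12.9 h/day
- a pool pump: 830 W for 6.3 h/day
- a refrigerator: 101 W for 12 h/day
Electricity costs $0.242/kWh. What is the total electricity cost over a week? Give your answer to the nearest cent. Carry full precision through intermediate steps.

$49.58

Wi-Fi router: 12.34 W × 14 h × 7 d = 1,209 Wh = 1.209 kWh
LED light strip: 17.20 W × 12 h × 7 d = 1,445 Wh = 1.445 kWh
electric kettle: 1740 W × 12.9 h × 7 d = 157,122 Wh = 157.1 kWh
pool pump: 830 W × 6.3 h × 7 d = 36,603 Wh = 36.6 kWh
refrigerator: 101 W × 12 h × 7 d = 8,484 Wh = 8.484 kWh
Total energy = 1.209 + 1.445 + 157.1 + 36.6 + 8.484 = 204.9 kWh
Cost = 204.9 kWh × $0.242 = $49.58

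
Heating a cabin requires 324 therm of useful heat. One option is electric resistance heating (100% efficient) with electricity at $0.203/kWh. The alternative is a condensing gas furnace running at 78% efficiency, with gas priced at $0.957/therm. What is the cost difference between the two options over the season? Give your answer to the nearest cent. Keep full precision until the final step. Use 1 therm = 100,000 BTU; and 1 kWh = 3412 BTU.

$1530.14

Heat load = 324 therm × 100,000 = 32,400,000 BTU
Gas: input = 32,400,000 / 0.78 = 41,538,462 BTU = 415.4 therm → 415.4 × $0.957 = $397.52
Electric: 32,400,000 BTU / 3412 = 9,496 kWh → × $0.203 = $1,927.67
Difference = |$397.52 − $1,927.67| = $1,530.14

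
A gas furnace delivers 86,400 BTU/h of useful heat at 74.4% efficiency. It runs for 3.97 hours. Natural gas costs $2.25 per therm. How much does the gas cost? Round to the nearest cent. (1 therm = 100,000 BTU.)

$10.37

Heat delivered = 86,400 BTU/h × 3.97 h = 343,008 BTU
Gas input = 343,008 / 0.744 = 461,032 BTU
= 461,032 / 100,000 = 4.61 therm
Cost = 4.61 × $2.25/therm = $10.37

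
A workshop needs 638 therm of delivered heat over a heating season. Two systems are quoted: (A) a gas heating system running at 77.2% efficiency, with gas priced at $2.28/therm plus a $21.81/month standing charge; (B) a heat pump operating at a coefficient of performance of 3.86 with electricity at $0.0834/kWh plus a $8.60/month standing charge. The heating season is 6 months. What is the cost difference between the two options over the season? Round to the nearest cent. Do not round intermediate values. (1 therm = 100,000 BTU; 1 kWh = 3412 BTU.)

Heat load = 638 therm × 100,000 = 63,800,000 BTU
Gas: input = 63,800,000 / 0.772 = 82,642,487 BTU = 826.4 therm → 826.4 × $2.28 = $1,884.25; + 6 × $21.81 standing = $2,015.11
Heat pump: 63,800,000 BTU / 3412 = 18,700 kWh heat; / 3.86 = 4,844 kWh in → × $0.0834 = $404.01; + 6 × $8.60 standing = $455.61
Difference = |$2,015.11 − $455.61| = $1,559.50

$1559.50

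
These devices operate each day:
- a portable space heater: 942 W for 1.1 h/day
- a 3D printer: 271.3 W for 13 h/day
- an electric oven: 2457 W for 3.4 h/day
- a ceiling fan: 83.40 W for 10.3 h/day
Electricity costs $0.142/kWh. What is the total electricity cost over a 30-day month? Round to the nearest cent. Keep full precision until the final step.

$58.69

portable space heater: 942 W × 1.1 h × 30 d = 31,086 Wh = 31.09 kWh
3D printer: 271.3 W × 13 h × 30 d = 105,807 Wh = 105.8 kWh
electric oven: 2457 W × 3.4 h × 30 d = 250,614 Wh = 250.6 kWh
ceiling fan: 83.40 W × 10.3 h × 30 d = 25,771 Wh = 25.77 kWh
Total energy = 31.09 + 105.8 + 250.6 + 25.77 = 413.3 kWh
Cost = 413.3 kWh × $0.142 = $58.69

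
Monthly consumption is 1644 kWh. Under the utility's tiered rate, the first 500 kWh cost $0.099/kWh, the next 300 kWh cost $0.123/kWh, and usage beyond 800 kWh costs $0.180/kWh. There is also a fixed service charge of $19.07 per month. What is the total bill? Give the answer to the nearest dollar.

$257

First 500 kWh × $0.099 = $49.50
Next 300 kWh × $0.123 = $36.90
Remaining 844 kWh × $0.180 = $151.92
Energy charge = $238.32; + service $19.07 = $257.39 ≈ $257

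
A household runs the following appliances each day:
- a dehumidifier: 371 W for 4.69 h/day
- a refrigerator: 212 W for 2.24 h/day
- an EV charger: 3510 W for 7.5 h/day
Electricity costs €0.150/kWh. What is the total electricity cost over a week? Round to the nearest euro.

dehumidifier: 371 W × 4.69 h × 7 d = 12,180 Wh = 12.18 kWh
refrigerator: 212 W × 2.24 h × 7 d = 3,324 Wh = 3.324 kWh
EV charger: 3510 W × 7.5 h × 7 d = 184,275 Wh = 184.3 kWh
Total energy = 12.18 + 3.324 + 184.3 = 199.8 kWh
Cost = 199.8 kWh × €0.150 = €29.97 ≈ €30

€30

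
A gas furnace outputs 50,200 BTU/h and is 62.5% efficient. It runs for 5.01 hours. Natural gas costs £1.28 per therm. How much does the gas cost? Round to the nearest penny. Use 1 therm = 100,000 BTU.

Heat delivered = 50,200 BTU/h × 5.01 h = 251,502 BTU
Gas input = 251,502 / 0.625 = 402,403 BTU
= 402,403 / 100,000 = 4.024 therm
Cost = 4.024 × £1.28/therm = £5.15

£5.15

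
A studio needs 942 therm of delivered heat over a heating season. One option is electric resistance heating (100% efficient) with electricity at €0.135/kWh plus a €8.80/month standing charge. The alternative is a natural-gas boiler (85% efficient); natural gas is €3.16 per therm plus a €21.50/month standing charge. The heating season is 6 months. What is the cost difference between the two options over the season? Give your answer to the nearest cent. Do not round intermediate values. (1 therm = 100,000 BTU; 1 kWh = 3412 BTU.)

Heat load = 942 therm × 100,000 = 94,200,000 BTU
Gas: input = 94,200,000 / 0.85 = 110,823,529 BTU = 1,108 therm → 1,108 × €3.16 = €3,502.02; + 6 × €21.50 standing = €3,631.02
Electric: 94,200,000 BTU / 3412 = 27,610 kWh → × €0.135 = €3,727.14; + 6 × €8.80 standing = €3,779.94
Difference = |€3,631.02 − €3,779.94| = €148.92

€148.92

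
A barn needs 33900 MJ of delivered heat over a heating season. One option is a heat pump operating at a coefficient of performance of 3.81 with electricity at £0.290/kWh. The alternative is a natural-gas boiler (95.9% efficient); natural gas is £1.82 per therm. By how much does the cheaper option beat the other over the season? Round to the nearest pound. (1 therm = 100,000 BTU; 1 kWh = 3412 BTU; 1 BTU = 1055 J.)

£107

Heat load = 33900 MJ = 33,900,000,000 J / 1055 = 32,132,701 BTU
Gas: input = 32,132,701 / 0.959 = 33,506,467 BTU = 335.1 therm → 335.1 × £1.82 = £609.82
Heat pump: 32,132,701 BTU / 3412 = 9,418 kWh heat; / 3.81 = 2,472 kWh in → × £0.290 = £716.82
Difference = |£609.82 − £716.82| = £107.00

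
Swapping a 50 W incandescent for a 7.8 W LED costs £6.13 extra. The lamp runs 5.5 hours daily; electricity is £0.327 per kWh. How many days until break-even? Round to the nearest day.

81 days

Power saved = 50 − 7.8 = 42.2 W
Daily energy saved = 42.2 W × 5.5 h = 232.1 Wh = 0.2321 kWh
Daily savings = 0.2321 × £0.327 = £0.0759
Payback = £6.13 / £0.0759 per day = 80.77 days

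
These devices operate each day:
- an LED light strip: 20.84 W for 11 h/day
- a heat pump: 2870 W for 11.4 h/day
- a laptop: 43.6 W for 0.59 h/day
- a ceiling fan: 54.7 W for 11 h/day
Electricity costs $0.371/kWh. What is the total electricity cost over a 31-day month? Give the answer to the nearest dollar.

$386

LED light strip: 20.84 W × 11 h × 31 d = 7,106 Wh = 7.106 kWh
heat pump: 2870 W × 11.4 h × 31 d = 1,014,258 Wh = 1,014 kWh
laptop: 43.6 W × 0.59 h × 31 d = 797 Wh = 0.7974 kWh
ceiling fan: 54.7 W × 11 h × 31 d = 18,653 Wh = 18.65 kWh
Total energy = 7.106 + 1,014 + 0.7974 + 18.65 = 1,041 kWh
Cost = 1,041 kWh × $0.371 = $386.14 ≈ $386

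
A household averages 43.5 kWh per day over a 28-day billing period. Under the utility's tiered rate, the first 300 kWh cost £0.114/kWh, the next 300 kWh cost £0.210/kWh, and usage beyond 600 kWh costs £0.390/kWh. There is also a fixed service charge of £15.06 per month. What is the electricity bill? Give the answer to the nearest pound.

Usage = 43.5 kWh/day × 28 days = 1218 kWh
First 300 kWh × £0.114 = £34.20
Next 300 kWh × £0.210 = £63.00
Remaining 618 kWh × £0.390 = £241.02
Energy charge = £338.22; + service £15.06 = £353.28 ≈ £353

£353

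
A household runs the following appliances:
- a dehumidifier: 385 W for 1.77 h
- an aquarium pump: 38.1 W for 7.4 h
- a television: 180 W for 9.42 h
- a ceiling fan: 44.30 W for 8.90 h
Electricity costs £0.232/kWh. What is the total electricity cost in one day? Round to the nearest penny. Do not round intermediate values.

£0.71

dehumidifier: 385 W × 1.77 h = 681 Wh = 0.6815 kWh
aquarium pump: 38.1 W × 7.4 h = 282 Wh = 0.2819 kWh
television: 180 W × 9.42 h = 1,696 Wh = 1.696 kWh
ceiling fan: 44.30 W × 8.90 h = 394 Wh = 0.3943 kWh
Total energy = 0.6815 + 0.2819 + 1.696 + 0.3943 = 3.053 kWh
Cost = 3.053 kWh × £0.232 = £0.71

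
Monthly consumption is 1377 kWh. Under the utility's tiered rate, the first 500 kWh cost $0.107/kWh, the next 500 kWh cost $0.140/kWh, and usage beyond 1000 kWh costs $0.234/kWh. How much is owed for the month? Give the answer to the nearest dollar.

First 500 kWh × $0.107 = $53.50
Next 500 kWh × $0.140 = $70.00
Remaining 377 kWh × $0.234 = $88.22
Total = $211.72 ≈ $212

$212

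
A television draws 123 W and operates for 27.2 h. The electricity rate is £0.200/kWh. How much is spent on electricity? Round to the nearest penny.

£0.67

Energy = 123 W × 27.2 h = 3,346 Wh = 3.346 kWh
Cost = 3.346 kWh × £0.200/kWh = £0.67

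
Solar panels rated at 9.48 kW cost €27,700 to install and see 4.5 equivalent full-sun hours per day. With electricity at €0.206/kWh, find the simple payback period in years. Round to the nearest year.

9 years

Daily generation = 9.48 kW × 4.5 h = 42.66 kWh
Annual generation = 42.66 × 365 = 15571 kWh
Annual savings = 15571 × €0.206 = €3,207.61
Payback = €27,700 / €3,207.61 = 8.64 years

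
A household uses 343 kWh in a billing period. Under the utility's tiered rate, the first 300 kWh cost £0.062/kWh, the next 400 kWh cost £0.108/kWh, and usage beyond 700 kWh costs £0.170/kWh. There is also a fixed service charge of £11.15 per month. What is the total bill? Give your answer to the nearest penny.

£34.39

First 300 kWh × £0.062 = £18.60
Next 43 kWh × £0.108 = £4.64
Remaining tier: 0 kWh (not reached)
Energy charge = £23.24; + service £11.15 = £34.39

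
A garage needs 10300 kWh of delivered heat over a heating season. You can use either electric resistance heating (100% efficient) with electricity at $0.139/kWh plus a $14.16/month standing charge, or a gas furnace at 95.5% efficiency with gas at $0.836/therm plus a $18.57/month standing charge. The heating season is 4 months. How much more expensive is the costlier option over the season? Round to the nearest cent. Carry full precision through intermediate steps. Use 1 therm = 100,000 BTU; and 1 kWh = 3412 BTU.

Heat load = 10300 kWh × 3412 = 35,143,600 BTU
Gas: input = 35,143,600 / 0.955 = 36,799,581 BTU = 368 therm → 368 × $0.836 = $307.64; + 4 × $18.57 standing = $381.92
Electric: 35,143,600 BTU / 3412 = 10,300 kWh → × $0.139 = $1,431.70; + 4 × $14.16 standing = $1,488.34
Difference = |$381.92 − $1,488.34| = $1,106.42

$1106.42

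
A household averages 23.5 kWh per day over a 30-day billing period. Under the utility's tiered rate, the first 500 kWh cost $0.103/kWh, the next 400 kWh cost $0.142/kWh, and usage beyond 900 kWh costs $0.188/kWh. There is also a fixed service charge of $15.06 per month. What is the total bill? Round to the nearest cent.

$95.67

Usage = 23.5 kWh/day × 30 days = 705 kWh
First 500 kWh × $0.103 = $51.50
Next 205 kWh × $0.142 = $29.11
Remaining tier: 0 kWh (not reached)
Energy charge = $80.61; + service $15.06 = $95.67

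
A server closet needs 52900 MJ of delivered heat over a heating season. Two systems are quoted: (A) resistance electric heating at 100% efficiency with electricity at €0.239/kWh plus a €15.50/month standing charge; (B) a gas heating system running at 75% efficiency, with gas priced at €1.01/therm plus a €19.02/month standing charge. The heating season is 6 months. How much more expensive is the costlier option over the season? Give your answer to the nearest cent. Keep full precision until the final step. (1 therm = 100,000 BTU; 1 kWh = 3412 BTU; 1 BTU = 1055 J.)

€2815.94

Heat load = 52900 MJ = 52,900,000,000 J / 1055 = 50,142,180 BTU
Gas: input = 50,142,180 / 0.75 = 66,856,240 BTU = 668.6 therm → 668.6 × €1.01 = €675.25; + 6 × €19.02 standing = €789.37
Electric: 50,142,180 BTU / 3412 = 14,700 kWh → × €0.239 = €3,512.30; + 6 × €15.50 standing = €3,605.30
Difference = |€789.37 − €3,605.30| = €2,815.94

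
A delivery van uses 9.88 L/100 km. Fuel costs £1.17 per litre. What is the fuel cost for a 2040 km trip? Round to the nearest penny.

£235.82

Fuel = 9.88 L/100 km × 2040 km / 100 = 201.6 L
Cost = 201.6 L × £1.17/L = £235.82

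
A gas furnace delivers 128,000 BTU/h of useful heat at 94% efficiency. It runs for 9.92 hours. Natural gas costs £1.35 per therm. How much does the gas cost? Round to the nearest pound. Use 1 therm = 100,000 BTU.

£18

Heat delivered = 128,000 BTU/h × 9.92 h = 1,269,760 BTU
Gas input = 1,269,760 / 0.94 = 1,350,809 BTU
= 1,350,809 / 100,000 = 13.51 therm
Cost = 13.51 × £1.35/therm = £18.24 ≈ £18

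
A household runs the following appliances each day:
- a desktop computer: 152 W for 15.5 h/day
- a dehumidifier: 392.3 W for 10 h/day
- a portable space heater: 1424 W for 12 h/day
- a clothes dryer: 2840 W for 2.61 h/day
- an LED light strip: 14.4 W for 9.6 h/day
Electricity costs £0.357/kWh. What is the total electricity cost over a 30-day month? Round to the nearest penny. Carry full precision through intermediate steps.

desktop computer: 152 W × 15.5 h × 30 d = 70,680 Wh = 70.68 kWh
dehumidifier: 392.3 W × 10 h × 30 d = 117,690 Wh = 117.7 kWh
portable space heater: 1424 W × 12 h × 30 d = 512,640 Wh = 512.6 kWh
clothes dryer: 2840 W × 2.61 h × 30 d = 222,372 Wh = 222.4 kWh
LED light strip: 14.4 W × 9.6 h × 30 d = 4,147 Wh = 4.147 kWh
Total energy = 70.68 + 117.7 + 512.6 + 222.4 + 4.147 = 927.5 kWh
Cost = 927.5 kWh × £0.357 = £331.13

£331.13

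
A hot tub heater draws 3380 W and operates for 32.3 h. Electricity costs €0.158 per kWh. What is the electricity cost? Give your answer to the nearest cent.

€17.25

Energy = 3380 W × 32.3 h = 109,174 Wh = 109.2 kWh
Cost = 109.2 kWh × €0.158/kWh = €17.25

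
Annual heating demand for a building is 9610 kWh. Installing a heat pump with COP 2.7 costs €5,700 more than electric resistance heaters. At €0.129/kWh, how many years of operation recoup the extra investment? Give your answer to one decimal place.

7.3 years

Resistance: 9610 kWh × €0.129 = €1,239.69/yr
Heat pump: 9610 / 2.7 = 3559 kWh in → × €0.129 = €459.14/yr
Annual savings = €780.55
Payback = €5,700 / €780.55 = 7.3 years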